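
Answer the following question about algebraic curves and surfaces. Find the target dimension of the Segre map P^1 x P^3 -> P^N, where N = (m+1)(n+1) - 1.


The Segre embedding maps P^m x P^n into P^N via
all products of coordinates from each factor.
N = (m+1)(n+1) - 1
N = (1+1)(3+1) - 1
N = 2*4 - 1
N = 8 - 1 = 7

7


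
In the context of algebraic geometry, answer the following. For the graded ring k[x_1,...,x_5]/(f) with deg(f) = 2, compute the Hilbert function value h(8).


For R = k[x_1,...,x_n]/(f) with f homogeneous of degree e:
The Hilbert series is (1 - t^e)/(1 - t)^n.
So h(d) = C(d+n-1, n-1) - C(d-e+n-1, n-1) for d >= e.
With n=5, e=2, d=8:
C(8+5-1, 5-1) = C(12, 4) = 495
C(8-2+5-1, 5-1) = C(10, 4) = 210
h(8) = 495 - 210 = 285

285


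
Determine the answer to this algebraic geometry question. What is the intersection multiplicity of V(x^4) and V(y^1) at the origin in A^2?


The intersection multiplicity of V(x^a) and V(y^b) at the origin is:
I(O; V(x^4), V(y^1)) = dim_k(k[x,y]/(x^4, y^1))
A basis for k[x,y]/(x^4, y^1) is the set of monomials x^i * y^j
where 0 <= i < 4 and 0 <= j < 1.
The number of such monomials is 4 * 1 = 4

4


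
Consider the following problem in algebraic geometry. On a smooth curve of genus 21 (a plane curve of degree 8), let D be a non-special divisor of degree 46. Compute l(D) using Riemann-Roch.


First, compute the genus of a smooth plane curve of degree 8:
g = (d-1)(d-2)/2 = (8-1)(8-2)/2 = 21
For a non-special divisor D (i.e., h^1(D) = 0), Riemann-Roch gives:
l(D) = deg(D) - g + 1
Since deg(D) = 46 >= 2g - 1 = 41, D is non-special.
l(D) = 46 - 21 + 1 = 26

26


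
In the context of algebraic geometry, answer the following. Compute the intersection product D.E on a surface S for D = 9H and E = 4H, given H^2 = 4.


Using bilinearity of the intersection pairing on a surface S:
(aH).(bH) = ab * (H.H)
We have H^2 = 4.
D.E = (9H).(4H) = 9*4*4
= 36*4
= 144

144


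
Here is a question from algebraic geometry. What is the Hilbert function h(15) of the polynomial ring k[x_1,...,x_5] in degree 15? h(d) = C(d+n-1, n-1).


The Hilbert function for the polynomial ring in 5 variables is:
h(d) = C(d+n-1, n-1)
h(15) = C(15+5-1, 5-1) = C(19, 4)
= 19! / (4! * 15!)
= 3876

3876


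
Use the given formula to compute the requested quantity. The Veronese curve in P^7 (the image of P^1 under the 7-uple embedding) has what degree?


The rational normal curve in P^7 is the image of P^1 under the 7-uple Veronese.
A general hyperplane in P^7 pulls back to a degree-7 form on P^1, which has 7 zeros,
so the curve meets a general hyperplane in 7 points. Degree = 7.

7


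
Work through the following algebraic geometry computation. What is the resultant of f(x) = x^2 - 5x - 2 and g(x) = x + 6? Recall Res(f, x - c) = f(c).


For Res(f, x - c), we evaluate f at x = c.
f(-6) = (-6)^2 - 5*(-6) - 2
= 36 + 30 - 2
= 66 - 2 = 64
Res(f, g) = 64

64


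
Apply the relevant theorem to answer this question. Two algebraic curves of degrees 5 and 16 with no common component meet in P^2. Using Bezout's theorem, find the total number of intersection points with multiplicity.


Bezout's theorem states the intersection count equals the product of degrees.
Intersection count = 5 * 16 = 80

80


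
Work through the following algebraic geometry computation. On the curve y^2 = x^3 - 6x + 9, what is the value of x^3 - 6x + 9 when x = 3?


Compute x^3 - 6x + 9 at x = 3:
x^3 = 3^3 = 27
(-6)*x = (-6)*3 = -18
Sum: 27 - 18 + 9 = 18

18


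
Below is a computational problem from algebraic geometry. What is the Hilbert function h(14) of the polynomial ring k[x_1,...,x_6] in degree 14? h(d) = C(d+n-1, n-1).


The Hilbert function for the polynomial ring in 6 variables is:
h(d) = C(d+n-1, n-1)
h(14) = C(14+6-1, 6-1) = C(19, 5)
= 19! / (5! * 14!)
= 11628

11628


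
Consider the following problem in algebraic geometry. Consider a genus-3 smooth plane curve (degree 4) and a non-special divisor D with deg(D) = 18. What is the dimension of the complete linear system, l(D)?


First, compute the genus of a smooth plane curve of degree 4:
g = (d-1)(d-2)/2 = (4-1)(4-2)/2 = 3
For a non-special divisor D (i.e., h^1(D) = 0), Riemann-Roch gives:
l(D) = deg(D) - g + 1
Since deg(D) = 18 >= 2g - 1 = 5, D is non-special.
l(D) = 18 - 3 + 1 = 16

16


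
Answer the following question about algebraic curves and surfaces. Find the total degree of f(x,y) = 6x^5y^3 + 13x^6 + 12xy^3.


Examine each term for its total degree (sum of exponents).
  Term '6x^5y^3' has total degree 5+3 = 8.
  Term '13x^6' has total degree 6+0 = 6.
  Term '12xy^3' has total degree 1+3 = 4.
The maximum total degree among all terms is 8.

8


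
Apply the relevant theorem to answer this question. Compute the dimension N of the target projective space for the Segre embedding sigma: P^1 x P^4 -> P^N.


The Segre embedding maps P^m x P^n into P^N via
all products of coordinates from each factor.
N = (m+1)(n+1) - 1
N = (1+1)(4+1) - 1
N = 2*5 - 1
N = 10 - 1 = 9

9


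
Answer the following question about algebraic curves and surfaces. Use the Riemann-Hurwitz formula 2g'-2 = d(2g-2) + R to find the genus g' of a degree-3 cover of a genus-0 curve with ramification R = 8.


Riemann-Hurwitz formula: 2g' - 2 = d(2g - 2) + R
Given: d = 3, g = 0, R = 8
2g' - 2 = 3*(2*0 - 2) + 8
2g' - 2 = 3*(-2) + 8
2g' - 2 = -6 + 8 = 2
2g' = 4
g' = 2

2


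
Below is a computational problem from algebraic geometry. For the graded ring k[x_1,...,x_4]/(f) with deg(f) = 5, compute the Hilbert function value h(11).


For R = k[x_1,...,x_n]/(f) with f homogeneous of degree e:
The Hilbert series is (1 - t^e)/(1 - t)^n.
So h(d) = C(d+n-1, n-1) - C(d-e+n-1, n-1) for d >= e.
With n=4, e=5, d=11:
C(11+4-1, 4-1) = C(14, 3) = 364
C(11-5+4-1, 4-1) = C(9, 3) = 84
h(11) = 364 - 84 = 280

280


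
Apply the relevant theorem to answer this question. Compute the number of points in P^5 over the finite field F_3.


P^5(F_3) has (q^(n+1) - 1)/(q - 1) points.
= 3^5 + 3^4 + 3^3 + 3^2 + 3^1 + 3^0
= 243 + 81 + 27 + 9 + 3 + 1
= 364

364


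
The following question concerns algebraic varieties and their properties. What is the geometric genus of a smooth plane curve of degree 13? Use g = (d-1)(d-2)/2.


Using the genus formula for smooth plane curves:
g = (d-1)(d-2)/2
g = (13-1)(13-2)/2
g = 12*11/2
g = 132/2 = 66

66


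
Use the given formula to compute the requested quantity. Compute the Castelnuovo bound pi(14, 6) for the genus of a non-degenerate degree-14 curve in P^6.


Castelnuovo's bound: write d - 1 = m(r-1) + epsilon with 0 <= epsilon < r-1.
d - 1 = 14 - 1 = 13
r - 1 = 6 - 1 = 5
13 = 2*5 + 3, so m = 2, epsilon = 3
pi(d, r) = m(m-1)(r-1)/2 + m*epsilon
= 2*1*5/2 + 2*3
= 10/2 + 6
= 5 + 6 = 11

11


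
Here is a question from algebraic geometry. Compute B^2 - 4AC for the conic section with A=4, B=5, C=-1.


The discriminant of a conic Ax^2 + Bxy + Cy^2 + ... = 0 is B^2 - 4AC.
B^2 = 5^2 = 25
4AC = 4*4*(-1) = -16
Discriminant = 25 + 16 = 41

41


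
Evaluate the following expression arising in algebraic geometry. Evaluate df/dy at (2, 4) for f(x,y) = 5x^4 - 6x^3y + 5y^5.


df/dy = (-6)*x^3 + 5*5*y^4
At (2,4): (-6)*2^3 + 5*5*4^4
= -48 + 6400
= 6352

6352


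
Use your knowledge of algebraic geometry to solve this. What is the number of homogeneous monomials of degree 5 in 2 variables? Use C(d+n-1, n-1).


The number of degree-5 monomials in 2 variables is C(d+n-1, n-1).
= C(5+2-1, 2-1) = C(6, 1)
= 6

6


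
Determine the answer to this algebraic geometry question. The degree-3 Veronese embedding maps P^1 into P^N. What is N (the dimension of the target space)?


The Veronese embedding v_d: P^n -> P^N maps each point to all
degree-d monomials in n+1 homogeneous coordinates.
N = C(n+d, d) - 1
N = C(1+3, 3) - 1
N = C(4, 3) - 1
C(4, 3) = 4
N = 4 - 1 = 3

3


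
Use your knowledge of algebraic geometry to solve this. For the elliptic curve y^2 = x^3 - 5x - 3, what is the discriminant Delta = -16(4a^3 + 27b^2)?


Compute each component:
4a^3 = 4*(-5)^3 = 4*(-125) = -500
27b^2 = 27*(-3)^2 = 27*9 = 243
4a^3 + 27b^2 = -500 + 243 = -257
Delta = -16*(-257) = 4112

4112


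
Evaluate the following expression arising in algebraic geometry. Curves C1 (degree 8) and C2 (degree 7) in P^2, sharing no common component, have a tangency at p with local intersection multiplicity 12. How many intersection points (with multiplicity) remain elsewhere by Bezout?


By Bezout's theorem, the total intersection number is d1 * d2.
Total = 8 * 7 = 56
Intersection multiplicity at p = 12
Remaining intersections = 56 - 12 = 44

44


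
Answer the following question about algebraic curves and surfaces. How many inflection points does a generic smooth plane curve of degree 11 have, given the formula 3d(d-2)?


For a general smooth plane curve C of degree d, the inflection points are
the intersection of C with its Hessian curve, which has degree 3(d-2).
By Bezout, the total intersection number is d * 3(d-2) = 11 * 27 = 297.
For a general curve every flex is ordinary, so each contributes
multiplicity 1 to C·Hess(C), and the number of distinct inflection
points is 3d(d-2).
Inflection points = 3*11*(11-2) = 3*11*9 = 297

297


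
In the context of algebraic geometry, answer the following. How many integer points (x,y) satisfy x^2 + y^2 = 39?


Systematically check integer values of x where x^2 <= 39.
For each valid x, check if 39 - x^2 is a perfect square.
Total integer solutions found: 0

0


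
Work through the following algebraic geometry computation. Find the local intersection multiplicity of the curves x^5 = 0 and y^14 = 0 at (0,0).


The intersection multiplicity of V(x^a) and V(y^b) at the origin is:
I(O; V(x^5), V(y^14)) = dim_k(k[x,y]/(x^5, y^14))
A basis for k[x,y]/(x^5, y^14) is the set of monomials x^i * y^j
where 0 <= i < 5 and 0 <= j < 14.
The number of such monomials is 5 * 14 = 70

70


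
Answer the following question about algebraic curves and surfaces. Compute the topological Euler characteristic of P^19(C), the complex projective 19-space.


The complex projective space P^19 has one cell in each even real dimension 0, 2, ..., 38.
The cohomology groups are H^{2k}(P^19) = Z for k = 0,...,19, and 0 otherwise.
Euler characteristic = sum of Betti numbers = 1 per even-dimensional cohomology group.
chi(P^19) = 19 + 1 = 20

20


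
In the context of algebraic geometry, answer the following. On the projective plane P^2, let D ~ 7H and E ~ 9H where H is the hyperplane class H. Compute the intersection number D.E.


Using bilinearity of the intersection pairing on the projective plane P^2:
(aH).(bH) = ab * (H.H)
We have H^2 = 1 (Bezout).
D.E = (7H).(9H) = 7*9*1
= 63*1
= 63

63


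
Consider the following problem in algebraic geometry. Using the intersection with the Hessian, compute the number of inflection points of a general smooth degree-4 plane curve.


For a general smooth plane curve C of degree d, the inflection points are
the intersection of C with its Hessian curve, which has degree 3(d-2).
By Bezout, the total intersection number is d * 3(d-2) = 4 * 6 = 24.
For a general curve every flex is ordinary, so each contributes
multiplicity 1 to C·Hess(C), and the number of distinct inflection
points is 3d(d-2).
Inflection points = 3*4*(4-2) = 3*4*2 = 24

24


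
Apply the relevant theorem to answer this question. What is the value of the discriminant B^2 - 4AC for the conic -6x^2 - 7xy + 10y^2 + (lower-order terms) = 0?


The discriminant of a conic Ax^2 + Bxy + Cy^2 + ... = 0 is B^2 - 4AC.
B^2 = (-7)^2 = 49
4AC = 4*(-6)*10 = -240
Discriminant = 49 + 240 = 289

289


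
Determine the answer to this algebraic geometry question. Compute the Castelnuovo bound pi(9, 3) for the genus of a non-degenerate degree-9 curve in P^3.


Castelnuovo's bound: write d - 1 = m(r-1) + epsilon with 0 <= epsilon < r-1.
d - 1 = 9 - 1 = 8
r - 1 = 3 - 1 = 2
8 = 4*2 + 0, so m = 4, epsilon = 0
pi(d, r) = m(m-1)(r-1)/2 + m*epsilon
= 4*3*2/2 + 4*0
= 24/2 + 0
= 12 + 0 = 12

12


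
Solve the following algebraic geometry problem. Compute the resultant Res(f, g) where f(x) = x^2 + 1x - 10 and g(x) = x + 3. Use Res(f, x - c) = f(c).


For Res(f, x - c), we evaluate f at x = c.
f(-3) = (-3)^2 + 1*(-3) - 10
= 9 - 3 - 10
= 6 - 10 = -4
Res(f, g) = -4

-4


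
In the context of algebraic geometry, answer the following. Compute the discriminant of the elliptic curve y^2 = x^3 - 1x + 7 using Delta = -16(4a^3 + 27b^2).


Compute each component:
4a^3 = 4*(-1)^3 = 4*(-1) = -4
27b^2 = 27*7^2 = 27*49 = 1323
4a^3 + 27b^2 = -4 + 1323 = 1319
Delta = -16*1319 = -21104

-21104


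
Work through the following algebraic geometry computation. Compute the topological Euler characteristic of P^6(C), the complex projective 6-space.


The complex projective space P^6 has one cell in each even real dimension 0, 2, ..., 12.
The cohomology groups are H^{2k}(P^6) = Z for k = 0,...,6, and 0 otherwise.
Euler characteristic = sum of Betti numbers = 1 per even-dimensional cohomology group.
chi(P^6) = 6 + 1 = 7

7


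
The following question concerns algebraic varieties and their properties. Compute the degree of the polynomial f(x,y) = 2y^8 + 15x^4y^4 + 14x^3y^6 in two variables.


Examine each term for its total degree (sum of exponents).
  Term '2y^8' has total degree 0+8 = 8.
  Term '15x^4y^4' has total degree 4+4 = 8.
  Term '14x^3y^6' has total degree 3+6 = 9.
The maximum total degree among all terms is 9.

9


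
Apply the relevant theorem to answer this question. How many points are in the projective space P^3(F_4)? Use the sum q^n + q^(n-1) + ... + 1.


P^3(F_4) has (q^(n+1) - 1)/(q - 1) points.
= 4^3 + 4^2 + 4^1 + 4^0
= 64 + 16 + 4 + 1
= 85

85


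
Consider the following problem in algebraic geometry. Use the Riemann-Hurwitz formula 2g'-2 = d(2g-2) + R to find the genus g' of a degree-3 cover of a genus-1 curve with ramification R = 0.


Riemann-Hurwitz formula: 2g' - 2 = d(2g - 2) + R
Given: d = 3, g = 1, R = 0
2g' - 2 = 3*(2*1 - 2) + 0
2g' - 2 = 3*0 + 0
2g' - 2 = 0 + 0 = 0
2g' = 2
g' = 1

1


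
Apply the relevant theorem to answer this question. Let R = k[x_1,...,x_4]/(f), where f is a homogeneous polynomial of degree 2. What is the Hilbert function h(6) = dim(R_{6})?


For R = k[x_1,...,x_n]/(f) with f homogeneous of degree e:
The Hilbert series is (1 - t^e)/(1 - t)^n.
So h(d) = C(d+n-1, n-1) - C(d-e+n-1, n-1) for d >= e.
With n=4, e=2, d=6:
C(6+4-1, 4-1) = C(9, 3) = 84
C(6-2+4-1, 4-1) = C(7, 3) = 35
h(6) = 84 - 35 = 49

49


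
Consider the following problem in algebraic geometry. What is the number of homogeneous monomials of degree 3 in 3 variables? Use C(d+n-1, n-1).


The number of degree-3 monomials in 3 variables is C(d+n-1, n-1).
= C(3+3-1, 3-1) = C(5, 2)
= 10

10


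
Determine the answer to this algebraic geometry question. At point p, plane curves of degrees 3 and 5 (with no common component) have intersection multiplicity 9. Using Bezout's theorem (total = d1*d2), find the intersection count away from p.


By Bezout's theorem, the total intersection number is d1 * d2.
Total = 3 * 5 = 15
Intersection multiplicity at p = 9
Remaining intersections = 15 - 9 = 6

6


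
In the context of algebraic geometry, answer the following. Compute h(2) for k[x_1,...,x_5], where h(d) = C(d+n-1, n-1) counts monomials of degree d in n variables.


The Hilbert function for the polynomial ring in 5 variables is:
h(d) = C(d+n-1, n-1)
h(2) = C(2+5-1, 5-1) = C(6, 4)
= 6! / (4! * 2!)
= 15

15


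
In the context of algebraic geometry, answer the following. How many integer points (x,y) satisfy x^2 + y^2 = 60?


Systematically check integer values of x where x^2 <= 60.
For each valid x, check if 60 - x^2 is a perfect square.
Total integer solutions found: 0

0


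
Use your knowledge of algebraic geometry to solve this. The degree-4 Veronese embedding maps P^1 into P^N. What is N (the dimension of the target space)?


The Veronese embedding v_d: P^n -> P^N maps each point to all
degree-d monomials in n+1 homogeneous coordinates.
N = C(n+d, d) - 1
N = C(1+4, 4) - 1
N = C(5, 4) - 1
C(5, 4) = 5
N = 5 - 1 = 4

4


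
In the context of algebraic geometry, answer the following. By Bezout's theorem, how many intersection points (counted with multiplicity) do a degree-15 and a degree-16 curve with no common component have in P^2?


Bezout's theorem states the intersection count equals the product of degrees.
Intersection count = 15 * 16 = 240

240


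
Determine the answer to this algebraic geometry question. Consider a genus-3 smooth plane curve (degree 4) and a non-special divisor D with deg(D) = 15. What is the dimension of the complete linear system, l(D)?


First, compute the genus of a smooth plane curve of degree 4:
g = (d-1)(d-2)/2 = (4-1)(4-2)/2 = 3
For a non-special divisor D (i.e., h^1(D) = 0), Riemann-Roch gives:
l(D) = deg(D) - g + 1
Since deg(D) = 15 >= 2g - 1 = 5, D is non-special.
l(D) = 15 - 3 + 1 = 13

13


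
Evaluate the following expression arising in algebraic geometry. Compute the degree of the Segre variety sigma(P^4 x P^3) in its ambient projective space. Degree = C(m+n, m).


The degree of the Segre variety P^4 x P^3 is C(m+n, m).
= C(7, 4)
= 35

35


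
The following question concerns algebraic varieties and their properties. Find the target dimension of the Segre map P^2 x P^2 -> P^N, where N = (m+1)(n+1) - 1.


The Segre embedding maps P^m x P^n into P^N via
all products of coordinates from each factor.
N = (m+1)(n+1) - 1
N = (2+1)(2+1) - 1
N = 3*3 - 1
N = 9 - 1 = 8

8


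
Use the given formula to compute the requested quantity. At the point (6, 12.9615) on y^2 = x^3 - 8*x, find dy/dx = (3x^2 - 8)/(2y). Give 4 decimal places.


Using implicit differentiation of y^2 = x^3 - 8*x:
2y * dy/dx = 3x^2 - 8
dy/dx = (3x^2 - 8)/(2y)
Numerator: 3*6^2 - 8 = 100
Denominator: 2*12.9615 = 25.923
dy/dx = 100/25.923 = 3.8576

3.8576


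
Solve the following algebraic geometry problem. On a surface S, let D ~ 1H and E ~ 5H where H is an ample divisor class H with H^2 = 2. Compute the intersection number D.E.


Using bilinearity of the intersection pairing on a surface S:
(aH).(bH) = ab * (H.H)
We have H^2 = 2.
D.E = (1H).(5H) = 1*5*2
= 5*2
= 10

10


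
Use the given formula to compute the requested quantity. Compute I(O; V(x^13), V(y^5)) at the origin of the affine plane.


The intersection multiplicity of V(x^a) and V(y^b) at the origin is:
I(O; V(x^13), V(y^5)) = dim_k(k[x,y]/(x^13, y^5))
A basis for k[x,y]/(x^13, y^5) is the set of monomials x^i * y^j
where 0 <= i < 13 and 0 <= j < 5.
The number of such monomials is 13 * 5 = 65

65


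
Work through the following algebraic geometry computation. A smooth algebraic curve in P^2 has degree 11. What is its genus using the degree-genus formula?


Using the genus formula for smooth plane curves:
g = (d-1)(d-2)/2
g = (11-1)(11-2)/2
g = 10*9/2
g = 90/2 = 45

45


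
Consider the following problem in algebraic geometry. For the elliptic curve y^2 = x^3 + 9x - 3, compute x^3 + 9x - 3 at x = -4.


Compute x^3 + 9x - 3 at x = -4:
x^3 = (-4)^3 = -64
9*x = 9*(-4) = -36
Sum: -64 - 36 - 3 = -103

-103


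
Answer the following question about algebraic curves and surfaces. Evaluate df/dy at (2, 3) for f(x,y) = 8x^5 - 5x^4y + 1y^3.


df/dy = (-5)*x^4 + 3*1*y^2
At (2,3): (-5)*2^4 + 3*1*3^2
= -80 + 27
= -53

-53


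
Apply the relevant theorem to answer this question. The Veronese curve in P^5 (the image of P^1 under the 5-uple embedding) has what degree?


The rational normal curve in P^5 is the image of P^1 under the 5-uple Veronese.
A general hyperplane in P^5 pulls back to a degree-5 form on P^1, which has 5 zeros,
so the curve meets a general hyperplane in 5 points. Degree = 5.

5


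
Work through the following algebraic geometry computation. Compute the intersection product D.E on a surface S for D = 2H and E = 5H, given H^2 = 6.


Using bilinearity of the intersection pairing on a surface S:
(aH).(bH) = ab * (H.H)
We have H^2 = 6.
D.E = (2H).(5H) = 2*5*6
= 10*6
= 60

60


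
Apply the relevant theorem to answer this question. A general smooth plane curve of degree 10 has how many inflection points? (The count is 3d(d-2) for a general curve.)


For a general smooth plane curve C of degree d, the inflection points are
the intersection of C with its Hessian curve, which has degree 3(d-2).
By Bezout, the total intersection number is d * 3(d-2) = 10 * 24 = 240.
For a general curve every flex is ordinary, so each contributes
multiplicity 1 to C·Hess(C), and the number of distinct inflection
points is 3d(d-2).
Inflection points = 3*10*(10-2) = 3*10*8 = 240

240


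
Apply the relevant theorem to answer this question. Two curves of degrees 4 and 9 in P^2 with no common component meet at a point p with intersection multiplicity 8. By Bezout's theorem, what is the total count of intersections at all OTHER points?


By Bezout's theorem, the total intersection number is d1 * d2.
Total = 4 * 9 = 36
Intersection multiplicity at p = 8
Remaining intersections = 36 - 8 = 28

28


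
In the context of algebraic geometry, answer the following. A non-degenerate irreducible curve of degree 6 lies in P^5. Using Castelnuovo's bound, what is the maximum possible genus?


Castelnuovo's bound: write d - 1 = m(r-1) + epsilon with 0 <= epsilon < r-1.
d - 1 = 6 - 1 = 5
r - 1 = 5 - 1 = 4
5 = 1*4 + 1, so m = 1, epsilon = 1
pi(d, r) = m(m-1)(r-1)/2 + m*epsilon
= 1*0*4/2 + 1*1
= 0/2 + 1
= 0 + 1 = 1

1


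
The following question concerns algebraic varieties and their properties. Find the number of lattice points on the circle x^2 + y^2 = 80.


Systematically check integer values of x where x^2 <= 80.
For each valid x, check if 80 - x^2 is a perfect square.
x=4: 80 - 16 = 64, sqrt = 8 (valid)
x=8: 80 - 64 = 16, sqrt = 4 (valid)
Total integer solutions found: 8

8


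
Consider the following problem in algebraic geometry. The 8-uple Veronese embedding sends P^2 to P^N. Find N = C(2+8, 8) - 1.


The Veronese embedding v_d: P^n -> P^N maps each point to all
degree-d monomials in n+1 homogeneous coordinates.
N = C(n+d, d) - 1
N = C(2+8, 8) - 1
N = C(10, 8) - 1
C(10, 8) = 45
N = 45 - 1 = 44

44


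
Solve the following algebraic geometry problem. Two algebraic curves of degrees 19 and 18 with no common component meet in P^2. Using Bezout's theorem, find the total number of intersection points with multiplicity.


Bezout's theorem states the intersection count equals the product of degrees.
Intersection count = 19 * 18 = 342

342


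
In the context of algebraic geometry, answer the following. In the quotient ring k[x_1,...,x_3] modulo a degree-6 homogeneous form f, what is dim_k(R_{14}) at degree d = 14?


For R = k[x_1,...,x_n]/(f) with f homogeneous of degree e:
The Hilbert series is (1 - t^e)/(1 - t)^n.
So h(d) = C(d+n-1, n-1) - C(d-e+n-1, n-1) for d >= e.
With n=3, e=6, d=14:
C(14+3-1, 3-1) = C(16, 2) = 120
C(14-6+3-1, 3-1) = C(10, 2) = 45
h(14) = 120 - 45 = 75

75


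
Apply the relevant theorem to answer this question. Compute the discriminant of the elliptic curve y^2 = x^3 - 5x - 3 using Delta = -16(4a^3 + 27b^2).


Compute each component:
4a^3 = 4*(-5)^3 = 4*(-125) = -500
27b^2 = 27*(-3)^2 = 27*9 = 243
4a^3 + 27b^2 = -500 + 243 = -257
Delta = -16*(-257) = 4112

4112


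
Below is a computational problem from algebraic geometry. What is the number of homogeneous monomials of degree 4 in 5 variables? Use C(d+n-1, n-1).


The number of degree-4 monomials in 5 variables is C(d+n-1, n-1).
= C(4+5-1, 5-1) = C(8, 4)
= 70

70


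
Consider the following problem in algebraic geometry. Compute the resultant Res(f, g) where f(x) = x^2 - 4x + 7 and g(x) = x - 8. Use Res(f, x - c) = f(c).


For Res(f, x - c), we evaluate f at x = c.
f(8) = 8^2 - 4*8 + 7
= 64 - 32 + 7
= 32 + 7 = 39
Res(f, g) = 39

39


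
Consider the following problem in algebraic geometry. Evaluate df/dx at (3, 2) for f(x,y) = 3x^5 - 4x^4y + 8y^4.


df/dx = 5*3*x^4 + 4*(-4)*x^3*y
At (3,2): 5*3*3^4 + 4*(-4)*3^3*2
= 1215 - 864
= 351

351


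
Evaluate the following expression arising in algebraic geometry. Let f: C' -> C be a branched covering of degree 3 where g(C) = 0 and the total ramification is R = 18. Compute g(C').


Riemann-Hurwitz formula: 2g' - 2 = d(2g - 2) + R
Given: d = 3, g = 0, R = 18
2g' - 2 = 3*(2*0 - 2) + 18
2g' - 2 = 3*(-2) + 18
2g' - 2 = -6 + 18 = 12
2g' = 14
g' = 7

7


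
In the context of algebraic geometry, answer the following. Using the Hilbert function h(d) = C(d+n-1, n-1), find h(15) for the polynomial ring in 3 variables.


The Hilbert function for the polynomial ring in 3 variables is:
h(d) = C(d+n-1, n-1)
h(15) = C(15+3-1, 3-1) = C(17, 2)
= 17! / (2! * 15!)
= 136

136


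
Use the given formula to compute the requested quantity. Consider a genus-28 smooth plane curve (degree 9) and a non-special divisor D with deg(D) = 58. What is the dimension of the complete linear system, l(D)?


First, compute the genus of a smooth plane curve of degree 9:
g = (d-1)(d-2)/2 = (9-1)(9-2)/2 = 28
For a non-special divisor D (i.e., h^1(D) = 0), Riemann-Roch gives:
l(D) = deg(D) - g + 1
Since deg(D) = 58 >= 2g - 1 = 55, D is non-special.
l(D) = 58 - 28 + 1 = 31

31


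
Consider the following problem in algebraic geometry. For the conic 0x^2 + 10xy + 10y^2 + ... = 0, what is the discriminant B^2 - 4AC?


The discriminant of a conic Ax^2 + Bxy + Cy^2 + ... = 0 is B^2 - 4AC.
B^2 = 10^2 = 100
4AC = 4*0*10 = 0
Discriminant = 100 + 0 = 100

100


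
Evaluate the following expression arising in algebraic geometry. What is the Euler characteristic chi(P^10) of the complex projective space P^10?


The complex projective space P^10 has one cell in each even real dimension 0, 2, ..., 20.
The cohomology groups are H^{2k}(P^10) = Z for k = 0,...,10, and 0 otherwise.
Euler characteristic = sum of Betti numbers = 1 per even-dimensional cohomology group.
chi(P^10) = 10 + 1 = 11

11


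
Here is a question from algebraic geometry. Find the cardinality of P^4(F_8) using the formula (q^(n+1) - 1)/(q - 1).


P^4(F_8) has (q^(n+1) - 1)/(q - 1) points.
= 8^4 + 8^3 + 8^2 + 8^1 + 8^0
= 4096 + 512 + 64 + 8 + 1
= 4681

4681


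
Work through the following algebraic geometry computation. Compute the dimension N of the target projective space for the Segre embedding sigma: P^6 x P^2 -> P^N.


The Segre embedding maps P^m x P^n into P^N via
all products of coordinates from each factor.
N = (m+1)(n+1) - 1
N = (6+1)(2+1) - 1
N = 7*3 - 1
N = 21 - 1 = 20

20


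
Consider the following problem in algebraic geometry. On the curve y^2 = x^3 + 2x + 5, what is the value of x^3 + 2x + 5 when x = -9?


Compute x^3 + 2x + 5 at x = -9:
x^3 = (-9)^3 = -729
2*x = 2*(-9) = -18
Sum: -729 - 18 + 5 = -742

-742


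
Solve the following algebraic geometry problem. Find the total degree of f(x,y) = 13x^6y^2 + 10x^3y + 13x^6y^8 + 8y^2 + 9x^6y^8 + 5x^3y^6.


Examine each term for its total degree (sum of exponents).
  Term '13x^6y^2' has total degree 6+2 = 8.
  Term '10x^3y' has total degree 3+1 = 4.
  Term '13x^6y^8' has total degree 6+8 = 14.
  Term '8y^2' has total degree 0+2 = 2.
  Term '9x^6y^8' has total degree 6+8 = 14.
  Term '5x^3y^6' has total degree 3+6 = 9.
The maximum total degree among all terms is 14.

14


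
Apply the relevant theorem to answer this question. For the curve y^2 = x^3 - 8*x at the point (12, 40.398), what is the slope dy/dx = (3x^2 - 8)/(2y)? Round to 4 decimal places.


Using implicit differentiation of y^2 = x^3 - 8*x:
2y * dy/dx = 3x^2 - 8
dy/dx = (3x^2 - 8)/(2y)
Numerator: 3*12^2 - 8 = 424
Denominator: 2*40.398 = 80.796
dy/dx = 424/80.796 = 5.2478

5.2478


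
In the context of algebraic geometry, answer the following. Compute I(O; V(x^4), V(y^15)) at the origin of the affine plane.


The intersection multiplicity of V(x^a) and V(y^b) at the origin is:
I(O; V(x^4), V(y^15)) = dim_k(k[x,y]/(x^4, y^15))
A basis for k[x,y]/(x^4, y^15) is the set of monomials x^i * y^j
where 0 <= i < 4 and 0 <= j < 15.
The number of such monomials is 4 * 15 = 60

60


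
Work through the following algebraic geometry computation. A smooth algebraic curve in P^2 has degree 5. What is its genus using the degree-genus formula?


Using the genus formula for smooth plane curves:
g = (d-1)(d-2)/2
g = (5-1)(5-2)/2
g = 4*3/2
g = 12/2 = 6

6


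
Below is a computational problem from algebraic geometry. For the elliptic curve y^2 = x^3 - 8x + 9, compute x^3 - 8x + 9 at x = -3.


Compute x^3 - 8x + 9 at x = -3:
x^3 = (-3)^3 = -27
(-8)*x = (-8)*(-3) = 24
Sum: -27 + 24 + 9 = 6

6


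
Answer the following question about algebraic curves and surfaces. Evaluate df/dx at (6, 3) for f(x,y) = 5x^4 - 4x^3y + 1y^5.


df/dx = 4*5*x^3 + 3*(-4)*x^2*y
At (6,3): 4*5*6^3 + 3*(-4)*6^2*3
= 4320 - 1296
= 3024

3024


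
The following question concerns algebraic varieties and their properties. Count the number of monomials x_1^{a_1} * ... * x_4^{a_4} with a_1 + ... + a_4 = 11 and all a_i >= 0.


The number of degree-11 monomials in 4 variables is C(d+n-1, n-1).
= C(11+4-1, 4-1) = C(14, 3)
= 364

364


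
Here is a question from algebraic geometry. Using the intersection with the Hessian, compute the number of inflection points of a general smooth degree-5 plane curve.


For a general smooth plane curve C of degree d, the inflection points are
the intersection of C with its Hessian curve, which has degree 3(d-2).
By Bezout, the total intersection number is d * 3(d-2) = 5 * 9 = 45.
For a general curve every flex is ordinary, so each contributes
multiplicity 1 to C·Hess(C), and the number of distinct inflection
points is 3d(d-2).
Inflection points = 3*5*(5-2) = 3*5*3 = 45

45


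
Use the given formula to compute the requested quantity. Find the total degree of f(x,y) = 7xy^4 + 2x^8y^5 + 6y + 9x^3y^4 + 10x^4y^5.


Examine each term for its total degree (sum of exponents).
  Term '7xy^4' has total degree 1+4 = 5.
  Term '2x^8y^5' has total degree 8+5 = 13.
  Term '6y' has total degree 0+1 = 1.
  Term '9x^3y^4' has total degree 3+4 = 7.
  Term '10x^4y^5' has total degree 4+5 = 9.
The maximum total degree among all terms is 13.

13


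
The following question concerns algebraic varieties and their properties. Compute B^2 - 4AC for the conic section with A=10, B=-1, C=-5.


The discriminant of a conic Ax^2 + Bxy + Cy^2 + ... = 0 is B^2 - 4AC.
B^2 = (-1)^2 = 1
4AC = 4*10*(-5) = -200
Discriminant = 1 + 200 = 201

201


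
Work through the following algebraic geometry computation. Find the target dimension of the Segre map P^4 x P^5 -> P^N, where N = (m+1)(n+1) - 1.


The Segre embedding maps P^m x P^n into P^N via
all products of coordinates from each factor.
N = (m+1)(n+1) - 1
N = (4+1)(5+1) - 1
N = 5*6 - 1
N = 30 - 1 = 29

29


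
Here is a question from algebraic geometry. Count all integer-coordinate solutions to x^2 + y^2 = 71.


Systematically check integer values of x where x^2 <= 71.
For each valid x, check if 71 - x^2 is a perfect square.
Total integer solutions found: 0

0


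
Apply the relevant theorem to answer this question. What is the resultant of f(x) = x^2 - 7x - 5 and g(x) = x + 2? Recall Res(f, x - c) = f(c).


For Res(f, x - c), we evaluate f at x = c.
f(-2) = (-2)^2 - 7*(-2) - 5
= 4 + 14 - 5
= 18 - 5 = 13
Res(f, g) = 13

13


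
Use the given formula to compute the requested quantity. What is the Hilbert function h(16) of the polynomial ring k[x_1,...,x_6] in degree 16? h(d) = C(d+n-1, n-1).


The Hilbert function for the polynomial ring in 6 variables is:
h(d) = C(d+n-1, n-1)
h(16) = C(16+6-1, 6-1) = C(21, 5)
= 21! / (5! * 16!)
= 20349

20349


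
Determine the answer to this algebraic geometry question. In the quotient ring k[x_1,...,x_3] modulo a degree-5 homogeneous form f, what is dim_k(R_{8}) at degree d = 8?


For R = k[x_1,...,x_n]/(f) with f homogeneous of degree e:
The Hilbert series is (1 - t^e)/(1 - t)^n.
So h(d) = C(d+n-1, n-1) - C(d-e+n-1, n-1) for d >= e.
With n=3, e=5, d=8:
C(8+3-1, 3-1) = C(10, 2) = 45
C(8-5+3-1, 3-1) = C(5, 2) = 10
h(8) = 45 - 10 = 35

35


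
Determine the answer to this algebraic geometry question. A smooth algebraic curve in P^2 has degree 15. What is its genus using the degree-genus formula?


Using the genus formula for smooth plane curves:
g = (d-1)(d-2)/2
g = (15-1)(15-2)/2
g = 14*13/2
g = 182/2 = 91

91


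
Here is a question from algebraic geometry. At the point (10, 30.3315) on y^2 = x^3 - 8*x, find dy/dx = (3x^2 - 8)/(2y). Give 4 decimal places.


Using implicit differentiation of y^2 = x^3 - 8*x:
2y * dy/dx = 3x^2 - 8
dy/dx = (3x^2 - 8)/(2y)
Numerator: 3*10^2 - 8 = 292
Denominator: 2*30.3315 = 60.663
dy/dx = 292/60.663 = 4.8135

4.8135


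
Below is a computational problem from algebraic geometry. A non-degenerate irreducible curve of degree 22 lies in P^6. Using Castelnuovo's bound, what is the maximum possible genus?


Castelnuovo's bound: write d - 1 = m(r-1) + epsilon with 0 <= epsilon < r-1.
d - 1 = 22 - 1 = 21
r - 1 = 6 - 1 = 5
21 = 4*5 + 1, so m = 4, epsilon = 1
pi(d, r) = m(m-1)(r-1)/2 + m*epsilon
= 4*3*5/2 + 4*1
= 60/2 + 4
= 30 + 4 = 34

34


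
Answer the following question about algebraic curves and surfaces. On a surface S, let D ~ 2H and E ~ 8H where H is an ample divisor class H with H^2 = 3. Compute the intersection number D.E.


Using bilinearity of the intersection pairing on a surface S:
(aH).(bH) = ab * (H.H)
We have H^2 = 3.
D.E = (2H).(8H) = 2*8*3
= 16*3
= 48

48


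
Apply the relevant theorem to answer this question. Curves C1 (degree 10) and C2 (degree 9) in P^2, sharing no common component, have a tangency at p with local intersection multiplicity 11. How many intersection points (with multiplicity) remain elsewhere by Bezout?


By Bezout's theorem, the total intersection number is d1 * d2.
Total = 10 * 9 = 90
Intersection multiplicity at p = 11
Remaining intersections = 90 - 11 = 79

79


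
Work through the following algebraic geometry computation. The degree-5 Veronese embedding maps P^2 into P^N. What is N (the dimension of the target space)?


The Veronese embedding v_d: P^n -> P^N maps each point to all
degree-d monomials in n+1 homogeneous coordinates.
N = C(n+d, d) - 1
N = C(2+5, 5) - 1
N = C(7, 5) - 1
C(7, 5) = 21
N = 21 - 1 = 20

20


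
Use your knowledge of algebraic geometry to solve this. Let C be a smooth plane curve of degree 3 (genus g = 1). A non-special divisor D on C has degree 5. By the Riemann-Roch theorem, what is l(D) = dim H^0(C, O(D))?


First, compute the genus of a smooth plane curve of degree 3:
g = (d-1)(d-2)/2 = (3-1)(3-2)/2 = 1
For a non-special divisor D (i.e., h^1(D) = 0), Riemann-Roch gives:
l(D) = deg(D) - g + 1
Since deg(D) = 5 >= 2g - 1 = 1, D is non-special.
l(D) = 5 - 1 + 1 = 5

5


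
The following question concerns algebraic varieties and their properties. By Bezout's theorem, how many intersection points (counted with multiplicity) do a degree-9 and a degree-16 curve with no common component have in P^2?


Bezout's theorem states the intersection count equals the product of degrees.
Intersection count = 9 * 16 = 144

144


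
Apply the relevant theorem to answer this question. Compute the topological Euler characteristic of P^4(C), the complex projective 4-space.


The complex projective space P^4 has one cell in each even real dimension 0, 2, ..., 8.
The cohomology groups are H^{2k}(P^4) = Z for k = 0,...,4, and 0 otherwise.
Euler characteristic = sum of Betti numbers = 1 per even-dimensional cohomology group.
chi(P^4) = 4 + 1 = 5

5


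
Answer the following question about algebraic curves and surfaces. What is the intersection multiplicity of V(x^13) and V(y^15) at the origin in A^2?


The intersection multiplicity of V(x^a) and V(y^b) at the origin is:
I(O; V(x^13), V(y^15)) = dim_k(k[x,y]/(x^13, y^15))
A basis for k[x,y]/(x^13, y^15) is the set of monomials x^i * y^j
where 0 <= i < 13 and 0 <= j < 15.
The number of such monomials is 13 * 15 = 195

195


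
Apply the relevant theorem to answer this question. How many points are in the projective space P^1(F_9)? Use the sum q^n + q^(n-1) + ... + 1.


P^1(F_9) has (q^(n+1) - 1)/(q - 1) points.
= 9^1 + 9^0
= 9 + 1
= 10

10


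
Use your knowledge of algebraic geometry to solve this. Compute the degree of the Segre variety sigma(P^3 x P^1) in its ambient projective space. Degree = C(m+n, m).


The degree of the Segre variety P^3 x P^1 is C(m+n, m).
= C(4, 3)
= 4

4


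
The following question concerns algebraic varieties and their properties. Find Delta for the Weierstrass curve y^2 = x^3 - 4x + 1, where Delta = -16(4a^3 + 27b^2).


Compute each component:
4a^3 = 4*(-4)^3 = 4*(-64) = -256
27b^2 = 27*1^2 = 27*1 = 27
4a^3 + 27b^2 = -256 + 27 = -229
Delta = -16*(-229) = 3664

3664


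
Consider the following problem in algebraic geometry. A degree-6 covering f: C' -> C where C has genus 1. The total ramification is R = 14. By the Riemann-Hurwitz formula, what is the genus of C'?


Riemann-Hurwitz formula: 2g' - 2 = d(2g - 2) + R
Given: d = 6, g = 1, R = 14
2g' - 2 = 6*(2*1 - 2) + 14
2g' - 2 = 6*0 + 14
2g' - 2 = 0 + 14 = 14
2g' = 16
g' = 8

8


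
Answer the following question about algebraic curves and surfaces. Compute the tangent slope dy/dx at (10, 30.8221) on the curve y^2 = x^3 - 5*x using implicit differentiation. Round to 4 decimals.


Using implicit differentiation of y^2 = x^3 - 5*x:
2y * dy/dx = 3x^2 - 5
dy/dx = (3x^2 - 5)/(2y)
Numerator: 3*10^2 - 5 = 295
Denominator: 2*30.8221 = 61.6442
dy/dx = 295/61.6442 = 4.7855

4.7855


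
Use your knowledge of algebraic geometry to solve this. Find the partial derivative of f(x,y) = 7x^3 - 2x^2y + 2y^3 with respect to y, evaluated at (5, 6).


df/dy = (-2)*x^2 + 3*2*y^2
At (5,6): (-2)*5^2 + 3*2*6^2
= -50 + 216
= 166

166


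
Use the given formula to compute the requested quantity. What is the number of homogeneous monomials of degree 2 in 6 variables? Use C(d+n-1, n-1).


The number of degree-2 monomials in 6 variables is C(d+n-1, n-1).
= C(2+6-1, 6-1) = C(7, 5)
= 21

21


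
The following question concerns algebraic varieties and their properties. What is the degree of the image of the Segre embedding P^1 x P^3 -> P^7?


The degree of the Segre variety P^1 x P^3 is C(m+n, m).
= C(4, 1)
= 4

4


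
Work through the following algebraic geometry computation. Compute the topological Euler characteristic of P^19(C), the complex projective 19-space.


The complex projective space P^19 has one cell in each even real dimension 0, 2, ..., 38.
The cohomology groups are H^{2k}(P^19) = Z for k = 0,...,19, and 0 otherwise.
Euler characteristic = sum of Betti numbers = 1 per even-dimensional cohomology group.
chi(P^19) = 19 + 1 = 20

20


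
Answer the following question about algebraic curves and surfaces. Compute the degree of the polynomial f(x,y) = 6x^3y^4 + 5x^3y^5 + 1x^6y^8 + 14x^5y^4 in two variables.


Examine each term for its total degree (sum of exponents).
  Term '6x^3y^4' has total degree 3+4 = 7.
  Term '5x^3y^5' has total degree 3+5 = 8.
  Term '1x^6y^8' has total degree 6+8 = 14.
  Term '14x^5y^4' has total degree 5+4 = 9.
The maximum total degree among all terms is 14.

14


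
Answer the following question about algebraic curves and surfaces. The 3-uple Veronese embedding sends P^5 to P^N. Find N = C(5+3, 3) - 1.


The Veronese embedding v_d: P^n -> P^N maps each point to all
degree-d monomials in n+1 homogeneous coordinates.
N = C(n+d, d) - 1
N = C(5+3, 3) - 1
N = C(8, 3) - 1
C(8, 3) = 56
N = 56 - 1 = 55

55


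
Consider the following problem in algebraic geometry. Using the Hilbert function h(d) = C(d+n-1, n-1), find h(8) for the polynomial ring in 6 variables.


The Hilbert function for the polynomial ring in 6 variables is:
h(d) = C(d+n-1, n-1)
h(8) = C(8+6-1, 6-1) = C(13, 5)
= 13! / (5! * 8!)
= 1287

1287
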